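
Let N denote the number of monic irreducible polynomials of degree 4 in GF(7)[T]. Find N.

588

x^(7^4) − x is the product of all monic irreducibles of degree dividing 4; Möbius inversion gives N = (1/4) Σ μ(4/d)·7^d.
Divisors of 4: 1, 2, 4; μ(4/d) for each: 0, -1, 1.
Σ = − 7^2 + 7^4 = 2352.
N = 2352/4 = 588.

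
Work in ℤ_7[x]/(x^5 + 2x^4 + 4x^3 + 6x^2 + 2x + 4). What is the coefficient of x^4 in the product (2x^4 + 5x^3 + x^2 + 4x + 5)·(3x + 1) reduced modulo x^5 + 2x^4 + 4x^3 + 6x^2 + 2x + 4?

Multiply in ℤ_7[x]: (2x^4 + 5x^3 + x^2 + 4x + 5)·(3x + 1) = 6x^5 + 3x^4 + x^3 + 6x^2 + 5x + 5.
Reduce using x^5 ≡ 5x^4 + 3x^3 + x^2 + 5x + 3 (mod x^5 + 2x^4 + 4x^3 + 6x^2 + 2x + 4).
Reduced: 5x^4 + 5x^3 + 5x^2 + 2.

5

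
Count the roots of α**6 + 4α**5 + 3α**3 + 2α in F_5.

Write g(α) = α**6 + 4α**5 + 3α**3 + 2α.
Evaluate at each of the 5 elements of F_5:
g(0) = 0 → root; g(1) = 0 → root; g(2) = 0 → root; g(3) = 3; g(4) = 2.
Roots: {0, 1, 2}.

3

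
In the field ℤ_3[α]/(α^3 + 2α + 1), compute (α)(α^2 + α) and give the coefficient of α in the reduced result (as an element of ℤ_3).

Multiply in ℤ_3[α]: (α)·(α^2 + α) = α^3 + α^2.
Reduce using α^3 ≡ α + 2 (mod α^3 + 2α + 1).
Reduced: α^2 + α + 2.

1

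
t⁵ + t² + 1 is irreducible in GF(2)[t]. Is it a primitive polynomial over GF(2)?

Write f(t) = t⁵ + t² + 1.
|GF(2^5)^×| = 2^5 − 1 = 31. Prime factorization: 31 = 31.
f is primitive ⇔ t has order 31 in GF(2)[t]/(f), i.e. t^(31/q) ≠ 1 for each prime q | 31.
t^(1) mod f = t.
None equal 1, so t has full order 31; f is primitive.

Yes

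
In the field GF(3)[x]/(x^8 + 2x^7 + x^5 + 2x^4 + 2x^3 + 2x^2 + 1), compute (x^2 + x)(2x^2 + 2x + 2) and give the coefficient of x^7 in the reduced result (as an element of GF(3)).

0

Multiply in GF(3)[x]: (x^2 + x)·(2x^2 + 2x + 2) = 2x^4 + x^3 + x^2 + 2x.
Reduced: 2x^4 + x^3 + x^2 + 2x.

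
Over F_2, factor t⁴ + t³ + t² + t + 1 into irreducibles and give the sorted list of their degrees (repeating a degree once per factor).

4

Write g(t) = t⁴ + t³ + t² + t + 1.
Roots in F_2: g(0) = 1; g(1) = 1.
Complete factorization: g(t) = (t⁴ + t³ + t² + t + 1).
Factor degrees with multiplicity: 4 = 4.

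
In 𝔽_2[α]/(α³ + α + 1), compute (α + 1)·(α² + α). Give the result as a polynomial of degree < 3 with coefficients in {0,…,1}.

1

Multiply in 𝔽_2[α]: (α + 1)·(α² + α) = α³ + α.
Reduce using α³ ≡ α + 1 (mod α³ + α + 1).
Reduced: 1.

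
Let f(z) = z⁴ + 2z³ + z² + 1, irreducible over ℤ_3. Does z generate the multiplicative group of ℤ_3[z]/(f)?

|GF(3^4)^×| = 3^4 − 1 = 80. Prime factorization: 80 = 2^4·5.
f is primitive ⇔ z has order 80 in GF(3)[z]/(f), i.e. z^(80/q) ≠ 1 for each prime q | 80.
z^(40) mod f = 1
z^(16) mod f = z³ + z² + 2z.
Since z^(40) = 1, the order of z divides 40 < 80; not primitive.

No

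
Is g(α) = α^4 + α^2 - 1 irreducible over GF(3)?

Check for roots in GF(3): g(0) = 2; g(1) = 1; g(2) = 1.
No roots, so no linear factors.
Monic irreducibles of degree 2 over GF(3): α^2 + 1, α^2 + α - 1, α^2 - α - 1.
None of them divide g (all give nonzero remainder).
No irreducible factor of degree ≤ 2 exists, so g is irreducible over GF(3).

Yes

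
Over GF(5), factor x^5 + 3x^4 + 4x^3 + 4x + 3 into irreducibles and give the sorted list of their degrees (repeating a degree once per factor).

Write g(x) = x^5 + 3x^4 + 4x^3 + 4x + 3.
Roots in GF(5): g(0) = 3; g(1) = 0 → root; g(2) = 3; g(3) = 4; g(4) = 2.
Linear factors from roots: (x + 4).
Complete factorization: g(x) = (x + 4)·(x^2 + 2)·(x^2 + 4x + 1).
Factor degrees with multiplicity: 1 + 2 + 2 = 5.

1, 2, 2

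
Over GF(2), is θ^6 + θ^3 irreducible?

Write P(θ) = θ^6 + θ^3.
Check for roots in GF(2): P(0) = 0 → root; P(1) = 0 → root.
P(0) = 0, so (θ) divides P(θ); P is reducible.

No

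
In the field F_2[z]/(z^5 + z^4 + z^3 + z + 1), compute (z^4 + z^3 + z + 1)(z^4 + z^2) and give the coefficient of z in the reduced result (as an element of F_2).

0

Multiply in F_2[z]: (z^4 + z^3 + z + 1)·(z^4 + z^2) = z^8 + z^7 + z^6 + z^4 + z^3 + z^2.
Reduce using z^5 ≡ z^4 + z^3 + z + 1 (mod z^5 + z^4 + z^3 + z + 1).
Reduced: z^2.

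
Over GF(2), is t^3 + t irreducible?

Write f(t) = t^3 + t.
Check for roots in GF(2): f(0) = 0 → root; f(1) = 0 → root.
f(0) = 0, so (t) divides f(t); f is reducible.

No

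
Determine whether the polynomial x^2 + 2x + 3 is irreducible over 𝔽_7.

Write h(x) = x^2 + 2x + 3.
Check for roots in 𝔽_7: h(0) = 3; h(1) = 6; h(2) = 4; h(3) = 4; h(4) = 6; h(5) = 3; h(6) = 2.
No roots. A degree-2 polynomial over a field with no linear factor is irreducible.

Yes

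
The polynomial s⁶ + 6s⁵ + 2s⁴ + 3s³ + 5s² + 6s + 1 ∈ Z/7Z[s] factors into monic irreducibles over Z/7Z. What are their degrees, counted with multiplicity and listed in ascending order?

6

Write g(s) = s⁶ + 6s⁵ + 2s⁴ + 3s³ + 5s² + 6s + 1.
Complete factorization: g(s) = (s⁶ + 6s⁵ + 2s⁴ + 3s³ + 5s² + 6s + 1).
Factor degrees with multiplicity: 6 = 6.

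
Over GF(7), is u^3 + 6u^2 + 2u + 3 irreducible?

Write f(u) = u^3 + 6u^2 + 2u + 3.
Check for roots in GF(7): f(0) = 3; f(1) = 5; f(2) = 4; f(3) = 6; f(4) = 3; f(5) = 1; f(6) = 6.
No roots. A degree-3 polynomial over a field with no linear factor is irreducible.

Yes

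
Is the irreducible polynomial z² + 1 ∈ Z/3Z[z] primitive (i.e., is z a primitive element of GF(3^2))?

Write f(z) = z² + 1.
|GF(3^2)^×| = 3^2 − 1 = 8. Prime factorization: 8 = 2^3.
f is primitive ⇔ z has order 8 in GF(3)[z]/(f), i.e. z^(8/q) ≠ 1 for each prime q | 8.
z^(4) mod f = 1
Since z^(4) = 1, the order of z divides 4 < 8; not primitive.

No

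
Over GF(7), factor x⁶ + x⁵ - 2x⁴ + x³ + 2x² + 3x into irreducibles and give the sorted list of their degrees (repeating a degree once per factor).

1, 2, 3

Write h(x) = x⁶ + x⁵ - 2x⁴ + x³ + 2x² + 3x.
Linear factors from roots: (x).
Complete factorization: h(x) = (x)·(x² - x - 1)·(x³ + 2x² + x - 3).
Factor degrees with multiplicity: 1 + 2 + 3 = 6.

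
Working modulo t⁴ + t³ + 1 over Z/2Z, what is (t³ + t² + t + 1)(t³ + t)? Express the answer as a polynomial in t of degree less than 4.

t

Multiply in Z/2Z[t]: (t³ + t² + t + 1)·(t³ + t) = t⁶ + t⁵ + t² + t.
Reduce using t⁴ ≡ t³ + 1 (mod t⁴ + t³ + 1).
Reduced: t.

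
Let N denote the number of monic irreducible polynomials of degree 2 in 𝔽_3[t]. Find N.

3

Gauss's count: N_{3}(2) = (1/2) Σ_{d|2} μ(2/d)·3^d.
Divisors of 2: 1, 2; μ(2/d) for each: -1, 1.
Σ = − 3^1 + 3^2 = 6.
N = 6/2 = 3.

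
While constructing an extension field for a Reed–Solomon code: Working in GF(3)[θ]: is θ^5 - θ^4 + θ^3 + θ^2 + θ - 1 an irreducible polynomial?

Write f(θ) = θ^5 - θ^4 + θ^3 + θ^2 + θ - 1.
Check for roots in GF(3): f(0) = 2; f(1) = 2; f(2) = 2.
No roots, so no linear factors.
Monic irreducibles of degree 2 over GF(3): θ^2 + 1, θ^2 + θ - 1, θ^2 - θ - 1.
None of them divide f (all give nonzero remainder).
No irreducible factor of degree ≤ 2 exists, so f is irreducible over GF(3).

Yes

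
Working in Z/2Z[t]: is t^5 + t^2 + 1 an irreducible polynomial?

Write h(t) = t^5 + t^2 + 1.
Check for roots in Z/2Z: h(0) = 1; h(1) = 1.
No roots, so no linear factors.
Monic irreducibles of degree 2 over GF(2): t^2 + t + 1.
None of them divide h (all give nonzero remainder).
No irreducible factor of degree ≤ 2 exists, so h is irreducible over GF(2).

Yes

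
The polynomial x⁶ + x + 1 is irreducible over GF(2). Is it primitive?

Write f(x) = x⁶ + x + 1.
|GF(2^6)^×| = 2^6 − 1 = 63. Prime factorization: 63 = 3^2·7.
f is primitive ⇔ x has order 63 in GF(2)[x]/(f), i.e. x^(63/q) ≠ 1 for each prime q | 63.
x^(21) mod f = x⁵ + x⁴ + x³ + x + 1.
x^(9) mod f = x⁴ + x³.
None equal 1, so x has full order 63; f is primitive.

Yes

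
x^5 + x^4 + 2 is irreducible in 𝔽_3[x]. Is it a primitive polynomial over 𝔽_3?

Write f(x) = x^5 + x^4 + 2.
|GF(3^5)^×| = 3^5 − 1 = 242. Prime factorization: 242 = 2·11^2.
f is primitive ⇔ x has order 242 in GF(3)[x]/(f), i.e. x^(242/q) ≠ 1 for each prime q | 242.
x^(121) mod f = 1
x^(22) mod f = 2x^2 + x + 1.
Since x^(121) = 1, the order of x divides 121 < 242; not primitive.

No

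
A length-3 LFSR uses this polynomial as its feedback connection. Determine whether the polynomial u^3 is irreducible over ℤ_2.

No

Write h(u) = u^3.
Check for roots in ℤ_2: h(0) = 0 → root; h(1) = 1.
h(0) = 0, so (u) divides h(u); h is reducible.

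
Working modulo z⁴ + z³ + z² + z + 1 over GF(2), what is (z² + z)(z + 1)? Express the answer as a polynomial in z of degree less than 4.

z^3 + z

Multiply in GF(2)[z]: (z² + z)·(z + 1) = z³ + z.
Reduced: z³ + z.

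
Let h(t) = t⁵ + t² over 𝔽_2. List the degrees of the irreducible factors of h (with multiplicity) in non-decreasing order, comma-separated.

1, 1, 1, 2

Roots in 𝔽_2: h(0) = 0 → root; h(1) = 0 → root.
Linear factors from roots: (t), (t + 1).
Complete factorization: h(t) = (t + 1)·(t)^2·(t² + t + 1).
Factor degrees with multiplicity: 1 + 1 + 1 + 2 = 5.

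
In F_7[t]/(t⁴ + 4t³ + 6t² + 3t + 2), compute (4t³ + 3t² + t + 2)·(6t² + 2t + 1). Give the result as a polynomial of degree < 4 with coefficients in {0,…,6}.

5t^3 + t^2 + 6t + 2

Multiply in F_7[t]: (4t³ + 3t² + t + 2)·(6t² + 2t + 1) = 3t⁵ + 5t⁴ + 2t³ + 3t² + 5t + 2.
Reduce using t⁴ ≡ 3t³ + t² + 4t + 5 (mod t⁴ + 4t³ + 6t² + 3t + 2).
Reduced: 5t³ + t² + 6t + 2.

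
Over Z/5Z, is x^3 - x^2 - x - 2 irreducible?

Write g(x) = x^3 - x^2 - x - 2.
Check for roots in Z/5Z: g(0) = 3; g(1) = 2; g(2) = 0 → root; g(3) = 3; g(4) = 2.
g(2) = 0, so (x − 2) divides g(x); g is reducible.

No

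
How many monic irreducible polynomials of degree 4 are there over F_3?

18

By the necklace-counting formula, N_3(4) = (1/4) Σ_{d|4} μ(4/d)·3^d.
Divisors of 4: 1, 2, 4; μ(4/d) for each: 0, -1, 1.
Σ = − 3^2 + 3^4 = 72.
N = 72/4 = 18.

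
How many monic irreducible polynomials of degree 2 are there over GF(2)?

1

Gauss's count: N_{2}(2) = (1/2) Σ_{d|2} μ(2/d)·2^d.
Divisors of 2: 1, 2; μ(2/d) for each: -1, 1.
Σ = − 2^1 + 2^2 = 2.
N = 2/2 = 1.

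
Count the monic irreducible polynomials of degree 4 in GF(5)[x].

Gauss's count: N_{5}(4) = (1/4) Σ_{d|4} μ(4/d)·5^d.
Divisors of 4: 1, 2, 4; μ(4/d) for each: 0, -1, 1.
Σ = − 5^2 + 5^4 = 600.
N = 600/4 = 150.

150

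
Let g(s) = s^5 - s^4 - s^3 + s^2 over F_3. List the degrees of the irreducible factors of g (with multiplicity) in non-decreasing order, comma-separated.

1, 1, 1, 1, 1

Roots in F_3: g(0) = 0 → root; g(1) = 0 → root; g(2) = 0 → root.
Linear factors from roots: (s), (s - 1), (s + 1).
Complete factorization: g(s) = (s + 1)·(s)^2·(s - 1)^2.
Factor degrees with multiplicity: 1 + 1 + 1 + 1 + 1 = 5.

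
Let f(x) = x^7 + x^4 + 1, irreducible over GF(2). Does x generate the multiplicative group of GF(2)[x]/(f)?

|GF(2^7)^×| = 2^7 − 1 = 127. Prime factorization: 127 = 127.
f is primitive ⇔ x has order 127 in GF(2)[x]/(f), i.e. x^(127/q) ≠ 1 for each prime q | 127.
x^(1) mod f = x.
None equal 1, so x has full order 127; f is primitive.

Yes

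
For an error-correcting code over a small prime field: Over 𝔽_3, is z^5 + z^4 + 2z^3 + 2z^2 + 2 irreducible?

Yes

Write m(z) = z^5 + z^4 + 2z^3 + 2z^2 + 2.
Check for roots in 𝔽_3: m(0) = 2; m(1) = 2; m(2) = 2.
No roots, so no linear factors.
Monic irreducibles of degree 2 over GF(3): z^2 + 1, z^2 + z + 2, z^2 + 2z + 2.
None of them divide m (all give nonzero remainder).
No irreducible factor of degree ≤ 2 exists, so m is irreducible over GF(3).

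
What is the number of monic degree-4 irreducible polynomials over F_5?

150

The number of monic irreducibles of degree 4 over GF(5) is (1/4)·Σ_{d∣4} μ(4/d) 5^d.
Divisors of 4: 1, 2, 4; μ(4/d) for each: 0, -1, 1.
Σ = − 5^2 + 5^4 = 600.
N = 600/4 = 150.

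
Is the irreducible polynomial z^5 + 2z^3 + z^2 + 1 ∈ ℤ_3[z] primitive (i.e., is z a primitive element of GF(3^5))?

Write f(z) = z^5 + 2z^3 + z^2 + 1.
|GF(3^5)^×| = 3^5 − 1 = 242. Prime factorization: 242 = 2·11^2.
f is primitive ⇔ z has order 242 in GF(3)[z]/(f), i.e. z^(242/q) ≠ 1 for each prime q | 242.
z^(121) mod f = 2.
z^(22) mod f = z^2 + 2z + 2.
None equal 1, so z has full order 242; f is primitive.

Yes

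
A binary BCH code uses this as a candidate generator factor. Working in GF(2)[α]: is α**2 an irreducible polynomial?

Write P(α) = α**2.
Check for roots in GF(2): P(0) = 0 → root; P(1) = 1.
P(0) = 0, so (α) divides P(α); P is reducible.

No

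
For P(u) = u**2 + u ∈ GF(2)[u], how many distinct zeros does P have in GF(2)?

2

Evaluate at each of the 2 elements of GF(2):
P(0) = 0 → root; P(1) = 0 → root.
Roots: {0, 1}.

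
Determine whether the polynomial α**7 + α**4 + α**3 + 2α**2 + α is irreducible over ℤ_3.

Write f(α) = α**7 + α**4 + α**3 + 2α**2 + α.
Check for roots in ℤ_3: f(0) = 0 → root; f(1) = 0 → root; f(2) = 0 → root.
f(0) = 0, so (α) divides f(α); f is reducible.

No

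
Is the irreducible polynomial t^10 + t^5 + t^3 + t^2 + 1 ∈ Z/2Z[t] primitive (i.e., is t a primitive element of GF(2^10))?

Yes

Write f(t) = t^10 + t^5 + t^3 + t^2 + 1.
|GF(2^10)^×| = 2^10 − 1 = 1023. Prime factorization: 1023 = 3·11·31.
f is primitive ⇔ t has order 1023 in GF(2)[t]/(f), i.e. t^(1023/q) ≠ 1 for each prime q | 1023.
t^(341) mod f = t^9 + t^7 + t^3 + t + 1.
t^(93) mod f = t^9 + t^8 + t^7 + t^6 + t^4 + 1.
t^(33) mod f = t^7 + t^5 + t^3 + t^2 + t + 1.
None equal 1, so t has full order 1023; f is primitive.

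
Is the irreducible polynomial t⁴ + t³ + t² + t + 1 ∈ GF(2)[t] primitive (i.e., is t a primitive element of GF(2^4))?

Write f(t) = t⁴ + t³ + t² + t + 1.
|GF(2^4)^×| = 2^4 − 1 = 15. Prime factorization: 15 = 3·5.
f is primitive ⇔ t has order 15 in GF(2)[t]/(f), i.e. t^(15/q) ≠ 1 for each prime q | 15.
t^(5) mod f = 1
t^(3) mod f = t³.
Since t^(5) = 1, the order of t divides 5 < 15; not primitive.

No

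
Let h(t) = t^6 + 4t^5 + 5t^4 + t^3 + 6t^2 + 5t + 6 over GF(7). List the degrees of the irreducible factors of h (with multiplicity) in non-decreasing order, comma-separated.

Linear factors from roots: (t + 6), (t + 2).
Complete factorization: h(t) = (t + 2)·(t + 6)·(t^4 + 3t^3 + 4t^2 + 3t + 4).
Factor degrees with multiplicity: 1 + 1 + 4 = 6.

1, 1, 4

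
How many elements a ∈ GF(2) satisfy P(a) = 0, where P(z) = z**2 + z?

2

Evaluate at each of the 2 elements of GF(2):
P(0) = 0 → root; P(1) = 0 → root.
Roots: {0, 1}.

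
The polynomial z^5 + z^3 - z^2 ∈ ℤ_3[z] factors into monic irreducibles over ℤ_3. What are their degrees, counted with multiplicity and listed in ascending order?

1, 1, 1, 2

Write h(z) = z^5 + z^3 - z^2.
Roots in ℤ_3: h(0) = 0 → root; h(1) = 1; h(2) = 0 → root.
Linear factors from roots: (z), (z + 1).
Complete factorization: h(z) = (z + 1)·(z)^2·(z^2 - z - 1).
Factor degrees with multiplicity: 1 + 1 + 1 + 2 = 5.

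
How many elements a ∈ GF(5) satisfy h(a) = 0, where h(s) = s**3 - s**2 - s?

Evaluate at each of the 5 elements of GF(5):
h(0) = 0 → root; h(1) = 4; h(2) = 2; h(3) = 0 → root; h(4) = 4.
Roots: {0, 3}.

2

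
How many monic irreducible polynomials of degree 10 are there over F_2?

99

The number of monic irreducibles of degree 10 over GF(2) is (1/10)·Σ_{d∣10} μ(10/d) 2^d.
Divisors of 10: 1, 2, 5, 10; μ(10/d) for each: 1, -1, -1, 1.
Σ = 2^1 − 2^2 − 2^5 + 2^10 = 990.
N = 990/10 = 99.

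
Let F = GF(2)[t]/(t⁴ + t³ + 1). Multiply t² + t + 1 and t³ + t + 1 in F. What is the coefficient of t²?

Multiply in GF(2)[t]: (t² + t + 1)·(t³ + t + 1) = t⁵ + t⁴ + 1.
Reduce using t⁴ ≡ t³ + 1 (mod t⁴ + t³ + 1).
Reduced: t + 1.

0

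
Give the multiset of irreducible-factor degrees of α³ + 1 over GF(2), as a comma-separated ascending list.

1, 2

Write f(α) = α³ + 1.
Roots in GF(2): f(0) = 1; f(1) = 0 → root.
Linear factors from roots: (α + 1).
Complete factorization: f(α) = (α + 1)·(α² + α + 1).
Factor degrees with multiplicity: 1 + 2 = 3.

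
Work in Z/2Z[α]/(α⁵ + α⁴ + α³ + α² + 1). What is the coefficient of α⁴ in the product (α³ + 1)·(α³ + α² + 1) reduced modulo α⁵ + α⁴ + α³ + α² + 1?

1

Multiply in Z/2Z[α]: (α³ + 1)·(α³ + α² + 1) = α⁶ + α⁵ + α² + 1.
Reduce using α⁵ ≡ α⁴ + α³ + α² + 1 (mod α⁵ + α⁴ + α³ + α² + 1).
Reduced: α⁴ + α³ + α² + α + 1.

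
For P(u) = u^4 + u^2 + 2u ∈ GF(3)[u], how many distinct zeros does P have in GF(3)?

Evaluate at each of the 3 elements of GF(3):
P(0) = 0 → root; P(1) = 1; P(2) = 0 → root.
Roots: {0, 2}.

2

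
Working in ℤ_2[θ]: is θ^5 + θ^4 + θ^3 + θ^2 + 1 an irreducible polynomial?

Yes

Write h(θ) = θ^5 + θ^4 + θ^3 + θ^2 + 1.
Check for roots in ℤ_2: h(0) = 1; h(1) = 1.
No roots, so no linear factors.
Monic irreducibles of degree 2 over GF(2): θ^2 + θ + 1.
None of them divide h (all give nonzero remainder).
No irreducible factor of degree ≤ 2 exists, so h is irreducible over GF(2).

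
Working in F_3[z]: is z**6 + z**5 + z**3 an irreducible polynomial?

No

Write f(z) = z**6 + z**5 + z**3.
Check for roots in F_3: f(0) = 0 → root; f(1) = 0 → root; f(2) = 2.
f(0) = 0, so (z) divides f(z); f is reducible.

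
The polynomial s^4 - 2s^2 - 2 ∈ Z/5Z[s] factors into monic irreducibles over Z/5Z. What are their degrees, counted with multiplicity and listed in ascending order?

4

Write h(s) = s^4 - 2s^2 - 2.
Roots in Z/5Z: h(0) = 3; h(1) = 2; h(2) = 1; h(3) = 1; h(4) = 2.
Complete factorization: h(s) = (s^4 - 2s^2 - 2).
Factor degrees with multiplicity: 4 = 4.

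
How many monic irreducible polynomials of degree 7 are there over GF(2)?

By the necklace-counting formula, N_2(7) = (1/7) Σ_{d|7} μ(7/d)·2^d.
Divisors of 7: 1, 7; μ(7/d) for each: -1, 1.
Σ = − 2^1 + 2^7 = 126.
N = 126/7 = 18.

18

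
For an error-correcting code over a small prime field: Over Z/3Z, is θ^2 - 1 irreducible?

Write m(θ) = θ^2 - 1.
Check for roots in Z/3Z: m(0) = 2; m(1) = 0 → root; m(2) = 0 → root.
m(1) = 0, so (θ − 1) divides m(θ); m is reducible.

No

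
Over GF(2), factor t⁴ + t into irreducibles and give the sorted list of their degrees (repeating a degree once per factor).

Write g(t) = t⁴ + t.
Roots in GF(2): g(0) = 0 → root; g(1) = 0 → root.
Linear factors from roots: (t), (t + 1).
Complete factorization: g(t) = (t)·(t + 1)·(t² + t + 1).
Factor degrees with multiplicity: 1 + 1 + 2 = 4.

1, 1, 2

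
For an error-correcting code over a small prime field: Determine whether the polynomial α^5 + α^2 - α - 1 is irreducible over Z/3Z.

No

Write f(α) = α^5 + α^2 - α - 1.
Check for roots in Z/3Z: f(0) = 2; f(1) = 0 → root; f(2) = 0 → root.
f(1) = 0, so (α − 1) divides f(α); f is reducible.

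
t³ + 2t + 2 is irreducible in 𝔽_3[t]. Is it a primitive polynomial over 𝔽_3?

No

Write f(t) = t³ + 2t + 2.
|GF(3^3)^×| = 3^3 − 1 = 26. Prime factorization: 26 = 2·13.
f is primitive ⇔ t has order 26 in GF(3)[t]/(f), i.e. t^(26/q) ≠ 1 for each prime q | 26.
t^(13) mod f = 1
t^(2) mod f = t².
Since t^(13) = 1, the order of t divides 13 < 26; not primitive.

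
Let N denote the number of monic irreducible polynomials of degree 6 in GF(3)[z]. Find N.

Gauss's count: N_{3}(6) = (1/6) Σ_{d|6} μ(6/d)·3^d.
Divisors of 6: 1, 2, 3, 6; μ(6/d) for each: 1, -1, -1, 1.
Σ = 3^1 − 3^2 − 3^3 + 3^6 = 696.
N = 696/6 = 116.

116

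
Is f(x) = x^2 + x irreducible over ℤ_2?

Check for roots in ℤ_2: f(0) = 0 → root; f(1) = 0 → root.
f(0) = 0, so (x) divides f(x); f is reducible.

No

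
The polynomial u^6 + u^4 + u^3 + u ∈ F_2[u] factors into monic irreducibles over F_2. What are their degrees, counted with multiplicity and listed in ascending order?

Write h(u) = u^6 + u^4 + u^3 + u.
Roots in F_2: h(0) = 0 → root; h(1) = 0 → root.
Linear factors from roots: (u), (u + 1).
Complete factorization: h(u) = (u)·(u + 1)^3·(u^2 + u + 1).
Factor degrees with multiplicity: 1 + 1 + 1 + 1 + 2 = 6.

1, 1, 1, 1, 2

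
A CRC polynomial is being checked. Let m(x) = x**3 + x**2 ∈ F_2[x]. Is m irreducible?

No

Check for roots in F_2: m(0) = 0 → root; m(1) = 0 → root.
m(0) = 0, so (x) divides m(x); m is reducible.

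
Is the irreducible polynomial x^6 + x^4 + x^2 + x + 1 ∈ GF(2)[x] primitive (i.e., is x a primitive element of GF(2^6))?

Write f(x) = x^6 + x^4 + x^2 + x + 1.
|GF(2^6)^×| = 2^6 − 1 = 63. Prime factorization: 63 = 3^2·7.
f is primitive ⇔ x has order 63 in GF(2)[x]/(f), i.e. x^(63/q) ≠ 1 for each prime q | 63.
x^(21) mod f = 1
x^(9) mod f = x^4 + x^2 + x.
Since x^(21) = 1, the order of x divides 21 < 63; not primitive.

No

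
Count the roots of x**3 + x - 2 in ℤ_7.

2

Write f(x) = x**3 + x - 2.
Evaluate at each of the 7 elements of ℤ_7:
f(0) = 5; f(1) = 0 → root; f(2) = 1; f(3) = 0 → root; f(4) = 3; f(5) = 2; f(6) = 3.
Roots: {1, 3}.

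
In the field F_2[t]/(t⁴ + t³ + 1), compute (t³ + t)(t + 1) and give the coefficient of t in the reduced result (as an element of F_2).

Multiply in F_2[t]: (t³ + t)·(t + 1) = t⁴ + t³ + t² + t.
Reduce using t⁴ ≡ t³ + 1 (mod t⁴ + t³ + 1).
Reduced: t² + t + 1.

1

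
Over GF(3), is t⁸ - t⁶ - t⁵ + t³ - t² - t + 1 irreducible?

Yes

Write f(t) = t⁸ - t⁶ - t⁵ + t³ - t² - t + 1.
Check for roots in GF(3): f(0) = 1; f(1) = 2; f(2) = 1.
No roots, so no linear factors.
Monic irreducibles of degree 2 over GF(3): t² + 1, t² + t - 1, t² - t - 1.
None of them divide f (all give nonzero remainder).
Degree-3 irreducible divisors: test the 8 monic irreducibles of degree 3 over GF(3).
None of them divide f (all give nonzero remainder).
Degree-4 irreducible divisors: test the 18 monic irreducibles of degree 4 over GF(3).
None of them divide f (all give nonzero remainder).
No irreducible factor of degree ≤ 4 exists, so f is irreducible over GF(3).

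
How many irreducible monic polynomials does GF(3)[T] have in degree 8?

x^(3^8) − x is the product of all monic irreducibles of degree dividing 8; Möbius inversion gives N = (1/8) Σ μ(8/d)·3^d.
Divisors of 8: 1, 2, 4, 8; μ(8/d) for each: 0, 0, -1, 1.
Σ = − 3^4 + 3^8 = 6480.
N = 6480/8 = 810.

810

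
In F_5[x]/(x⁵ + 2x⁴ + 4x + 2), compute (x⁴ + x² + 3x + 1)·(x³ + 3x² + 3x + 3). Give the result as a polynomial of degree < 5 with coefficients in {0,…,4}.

4x^3 + 4x^2 + 2x + 4

Multiply in F_5[x]: (x⁴ + x² + 3x + 1)·(x³ + 3x² + 3x + 3) = x⁷ + 3x⁶ + 4x⁵ + 4x⁴ + 3x³ + 2x + 3.
Reduce using x⁵ ≡ 3x⁴ + x + 3 (mod x⁵ + 2x⁴ + 4x + 2).
Reduced: 4x³ + 4x² + 2x + 4.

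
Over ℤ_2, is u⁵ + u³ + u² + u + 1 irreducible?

Write P(u) = u⁵ + u³ + u² + u + 1.
Check for roots in ℤ_2: P(0) = 1; P(1) = 1.
No roots, so no linear factors.
Monic irreducibles of degree 2 over GF(2): u² + u + 1.
None of them divide P (all give nonzero remainder).
No irreducible factor of degree ≤ 2 exists, so P is irreducible over GF(2).

Yes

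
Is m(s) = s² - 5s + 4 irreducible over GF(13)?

Check each element of GF(13) for a root: m(0)=4, m(1)=0, m(2)=11, m(3)=11, m(4)=0, m(5)=4, m(6)=10, m(7)=5, m(8)=2, m(9)=1, m(10)=2, m(11)=5, m(12)=10.
m(1) = 0, so (s − 1) divides m(s); m is reducible.

No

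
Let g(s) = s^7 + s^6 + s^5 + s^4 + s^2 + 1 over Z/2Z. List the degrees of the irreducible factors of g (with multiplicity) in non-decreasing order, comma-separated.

1, 1, 2, 3

Roots in Z/2Z: g(0) = 1; g(1) = 0 → root.
Linear factors from roots: (s + 1).
Complete factorization: g(s) = (s + 1)^2·(s^2 + s + 1)·(s^3 + s + 1).
Factor degrees with multiplicity: 1 + 1 + 2 + 3 = 7.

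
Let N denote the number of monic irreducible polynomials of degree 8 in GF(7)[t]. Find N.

720300

Gauss's count: N_{7}(8) = (1/8) Σ_{d|8} μ(8/d)·7^d.
Divisors of 8: 1, 2, 4, 8; μ(8/d) for each: 0, 0, -1, 1.
Σ = − 7^4 + 7^8 = 5762400.
N = 5762400/8 = 720300.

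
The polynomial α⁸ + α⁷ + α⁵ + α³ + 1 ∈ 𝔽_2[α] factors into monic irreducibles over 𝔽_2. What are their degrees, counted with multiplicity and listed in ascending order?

Write h(α) = α⁸ + α⁷ + α⁵ + α³ + 1.
Roots in 𝔽_2: h(0) = 1; h(1) = 1.
Complete factorization: h(α) = (α⁸ + α⁷ + α⁵ + α³ + 1).
Factor degrees with multiplicity: 8 = 8.

8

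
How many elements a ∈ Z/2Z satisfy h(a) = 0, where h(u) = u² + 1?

1

Evaluate at each of the 2 elements of Z/2Z:
h(0) = 1; h(1) = 0 → root.
Roots: {1}.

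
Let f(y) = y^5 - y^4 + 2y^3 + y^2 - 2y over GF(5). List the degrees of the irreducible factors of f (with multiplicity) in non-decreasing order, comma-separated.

Roots in GF(5): f(0) = 0 → root; f(1) = 1; f(2) = 2; f(3) = 4; f(4) = 4.
Linear factors from roots: (y).
Complete factorization: f(y) = (y)·(y^2 + y + 1)·(y^2 - 2y - 2).
Factor degrees with multiplicity: 1 + 2 + 2 = 5.

1, 2, 2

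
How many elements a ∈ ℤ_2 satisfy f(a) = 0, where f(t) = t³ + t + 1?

Evaluate at each of the 2 elements of ℤ_2:
f(0) = 1; f(1) = 1.
No element is a root.

0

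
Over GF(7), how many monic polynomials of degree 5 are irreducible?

3360

x^(7^5) − x is the product of all monic irreducibles of degree dividing 5; Möbius inversion gives N = (1/5) Σ μ(5/d)·7^d.
Divisors of 5: 1, 5; μ(5/d) for each: -1, 1.
Σ = − 7^1 + 7^5 = 16800.
N = 16800/5 = 3360.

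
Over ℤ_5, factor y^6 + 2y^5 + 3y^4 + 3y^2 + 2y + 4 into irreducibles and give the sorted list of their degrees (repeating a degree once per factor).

Write h(y) = y^6 + 2y^5 + 3y^4 + 3y^2 + 2y + 4.
Roots in ℤ_5: h(0) = 4; h(1) = 0 → root; h(2) = 1; h(3) = 0 → root; h(4) = 2.
Linear factors from roots: (y + 4), (y + 2).
Complete factorization: h(y) = (y + 2)·(y + 4)·(y^2 + 3)·(y^2 + y + 1).
Factor degrees with multiplicity: 1 + 1 + 2 + 2 = 6.

1, 1, 2, 2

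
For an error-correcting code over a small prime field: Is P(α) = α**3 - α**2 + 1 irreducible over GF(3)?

Yes

Check for roots in GF(3): P(0) = 1; P(1) = 1; P(2) = 2.
No roots. A degree-3 polynomial over a field with no linear factor is irreducible.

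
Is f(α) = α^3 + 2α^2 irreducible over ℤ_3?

No

Check for roots in ℤ_3: f(0) = 0 → root; f(1) = 0 → root; f(2) = 1.
f(0) = 0, so (α) divides f(α); f is reducible.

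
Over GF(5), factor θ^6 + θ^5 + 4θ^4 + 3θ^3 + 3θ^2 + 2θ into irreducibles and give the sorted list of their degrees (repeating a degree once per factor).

Write f(θ) = θ^6 + θ^5 + 4θ^4 + 3θ^3 + 3θ^2 + 2θ.
Roots in GF(5): f(0) = 0 → root; f(1) = 4; f(2) = 0 → root; f(3) = 0 → root; f(4) = 2.
Linear factors from roots: (θ), (θ + 3), (θ + 2).
Complete factorization: f(θ) = (θ)·(θ + 2)·(θ + 3)^2·(θ^2 + 3θ + 4).
Factor degrees with multiplicity: 1 + 1 + 1 + 1 + 2 = 6.

1, 1, 1, 1, 2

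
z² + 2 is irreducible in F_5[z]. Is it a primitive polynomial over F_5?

Write f(z) = z² + 2.
|GF(5^2)^×| = 5^2 − 1 = 24. Prime factorization: 24 = 2^3·3.
f is primitive ⇔ z has order 24 in GF(5)[z]/(f), i.e. z^(24/q) ≠ 1 for each prime q | 24.
z^(12) mod f = 4.
z^(8) mod f = 1
Since z^(8) = 1, the order of z divides 8 < 24; not primitive.

No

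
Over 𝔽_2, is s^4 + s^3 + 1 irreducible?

Write g(s) = s^4 + s^3 + 1.
Check for roots in 𝔽_2: g(0) = 1; g(1) = 1.
No roots, so no linear factors.
Monic irreducibles of degree 2 over GF(2): s^2 + s + 1.
None of them divide g (all give nonzero remainder).
No irreducible factor of degree ≤ 2 exists, so g is irreducible over GF(2).

Yes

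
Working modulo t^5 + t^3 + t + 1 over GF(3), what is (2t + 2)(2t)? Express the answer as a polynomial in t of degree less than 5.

Multiply in GF(3)[t]: (2t + 2)·(2t) = t^2 + t.
Reduced: t^2 + t.

t^2 + t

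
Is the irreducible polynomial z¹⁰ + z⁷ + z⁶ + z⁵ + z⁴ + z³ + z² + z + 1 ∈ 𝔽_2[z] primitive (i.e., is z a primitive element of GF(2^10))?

Write f(z) = z¹⁰ + z⁷ + z⁶ + z⁵ + z⁴ + z³ + z² + z + 1.
|GF(2^10)^×| = 2^10 − 1 = 1023. Prime factorization: 1023 = 3·11·31.
f is primitive ⇔ z has order 1023 in GF(2)[z]/(f), i.e. z^(1023/q) ≠ 1 for each prime q | 1023.
z^(341) mod f = z⁸ + z⁷ + z⁴ + z³ + z² + z + 1.
z^(93) mod f = z⁹ + z⁸ + z⁶ + z⁴ + 1.
z^(33) mod f = z⁸ + z⁶ + z⁴ + z³ + z.
None equal 1, so z has full order 1023; f is primitive.

Yes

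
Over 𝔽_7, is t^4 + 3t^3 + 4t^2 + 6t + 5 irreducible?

Yes

Write h(t) = t^4 + 3t^3 + 4t^2 + 6t + 5.
Check for roots in 𝔽_7: h(0) = 5; h(1) = 5; h(2) = 3; h(3) = 4; h(4) = 2; h(5) = 1; h(6) = 1.
No roots, so no linear factors.
Degree-2 irreducible divisors: test the 21 monic irreducibles of degree 2 over GF(7).
None of them divide h (all give nonzero remainder).
No irreducible factor of degree ≤ 2 exists, so h is irreducible over GF(7).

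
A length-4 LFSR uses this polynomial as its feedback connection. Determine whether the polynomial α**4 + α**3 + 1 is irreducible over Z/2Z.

Write h(α) = α**4 + α**3 + 1.
Check for roots in Z/2Z: h(0) = 1; h(1) = 1.
No roots, so no linear factors.
Monic irreducibles of degree 2 over GF(2): α**2 + α + 1.
None of them divide h (all give nonzero remainder).
No irreducible factor of degree ≤ 2 exists, so h is irreducible over GF(2).

Yes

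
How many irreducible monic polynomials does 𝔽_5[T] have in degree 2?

The number of monic irreducibles of degree 2 over GF(5) is (1/2)·Σ_{d∣2} μ(2/d) 5^d.
Divisors of 2: 1, 2; μ(2/d) for each: -1, 1.
Σ = − 5^1 + 5^2 = 20.
N = 20/2 = 10.

10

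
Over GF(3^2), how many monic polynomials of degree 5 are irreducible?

11808

The number of monic irreducibles of degree 5 over GF(9) is (1/5)·Σ_{d∣5} μ(5/d) 9^d.
Divisors of 5: 1, 5; μ(5/d) for each: -1, 1.
Σ = − 9^1 + 9^5 = 59040.
N = 59040/5 = 11808.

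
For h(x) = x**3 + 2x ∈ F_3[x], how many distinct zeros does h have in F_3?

Evaluate at each of the 3 elements of F_3:
h(0) = 0 → root; h(1) = 0 → root; h(2) = 0 → root.
Roots: {0, 1, 2}.

3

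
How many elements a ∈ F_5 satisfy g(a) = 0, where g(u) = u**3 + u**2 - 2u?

Evaluate at each of the 5 elements of F_5:
g(0) = 0 → root; g(1) = 0 → root; g(2) = 3; g(3) = 0 → root; g(4) = 2.
Roots: {0, 1, 3}.

3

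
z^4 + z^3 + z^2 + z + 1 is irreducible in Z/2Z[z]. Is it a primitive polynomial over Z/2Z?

No

Write f(z) = z^4 + z^3 + z^2 + z + 1.
|GF(2^4)^×| = 2^4 − 1 = 15. Prime factorization: 15 = 3·5.
f is primitive ⇔ z has order 15 in GF(2)[z]/(f), i.e. z^(15/q) ≠ 1 for each prime q | 15.
z^(5) mod f = 1
z^(3) mod f = z^3.
Since z^(5) = 1, the order of z divides 5 < 15; not primitive.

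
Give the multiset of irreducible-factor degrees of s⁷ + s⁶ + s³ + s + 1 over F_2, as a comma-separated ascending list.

Write h(s) = s⁷ + s⁶ + s³ + s + 1.
Roots in F_2: h(0) = 1; h(1) = 1.
Complete factorization: h(s) = (s⁷ + s⁶ + s³ + s + 1).
Factor degrees with multiplicity: 7 = 7.

7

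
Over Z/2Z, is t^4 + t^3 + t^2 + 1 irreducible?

Write f(t) = t^4 + t^3 + t^2 + 1.
Check for roots in Z/2Z: f(0) = 1; f(1) = 0 → root.
f(1) = 0, so (t − 1) divides f(t); f is reducible.

No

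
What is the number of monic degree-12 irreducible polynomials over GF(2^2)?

1397740

x^(4^12) − x is the product of all monic irreducibles of degree dividing 12; Möbius inversion gives N = (1/12) Σ μ(12/d)·4^d.
Divisors of 12: 1, 2, 3, 4, 6, 12; μ(12/d) for each: 0, 1, 0, -1, -1, 1.
Σ = 4^2 − 4^4 − 4^6 + 4^12 = 16772880.
N = 16772880/12 = 1397740.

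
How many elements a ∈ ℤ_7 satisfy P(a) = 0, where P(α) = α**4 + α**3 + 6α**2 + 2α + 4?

Evaluate at each of the 7 elements of ℤ_7:
P(0) = 4; P(1) = 0 → root; P(2) = 0 → root; P(3) = 4; P(4) = 1; P(5) = 4; P(6) = 1.
Roots: {1, 2}.

2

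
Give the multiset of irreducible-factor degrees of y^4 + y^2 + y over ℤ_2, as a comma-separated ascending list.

Write h(y) = y^4 + y^2 + y.
Roots in ℤ_2: h(0) = 0 → root; h(1) = 1.
Linear factors from roots: (y).
Complete factorization: h(y) = (y)·(y^3 + y + 1).
Factor degrees with multiplicity: 1 + 3 = 4.

1, 3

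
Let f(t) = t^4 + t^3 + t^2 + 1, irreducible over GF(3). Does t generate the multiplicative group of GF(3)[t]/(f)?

No

|GF(3^4)^×| = 3^4 − 1 = 80. Prime factorization: 80 = 2^4·5.
f is primitive ⇔ t has order 80 in GF(3)[t]/(f), i.e. t^(80/q) ≠ 1 for each prime q | 80.
t^(40) mod f = 1
t^(16) mod f = 2t^3 + t^2 + t.
Since t^(40) = 1, the order of t divides 40 < 80; not primitive.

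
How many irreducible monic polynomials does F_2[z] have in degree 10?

The number of monic irreducibles of degree 10 over GF(2) is (1/10)·Σ_{d∣10} μ(10/d) 2^d.
Divisors of 10: 1, 2, 5, 10; μ(10/d) for each: 1, -1, -1, 1.
Σ = 2^1 − 2^2 − 2^5 + 2^10 = 990.
N = 990/10 = 99.

99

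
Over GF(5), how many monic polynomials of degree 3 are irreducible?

By the necklace-counting formula, N_5(3) = (1/3) Σ_{d|3} μ(3/d)·5^d.
Divisors of 3: 1, 3; μ(3/d) for each: -1, 1.
Σ = − 5^1 + 5^3 = 120.
N = 120/3 = 40.

40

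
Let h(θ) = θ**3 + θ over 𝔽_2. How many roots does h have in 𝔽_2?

Evaluate at each of the 2 elements of 𝔽_2:
h(0) = 0 → root; h(1) = 0 → root.
Roots: {0, 1}.

2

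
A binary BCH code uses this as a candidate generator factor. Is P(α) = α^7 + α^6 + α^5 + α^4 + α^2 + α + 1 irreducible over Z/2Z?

Yes

Check for roots in Z/2Z: P(0) = 1; P(1) = 1.
No roots, so no linear factors.
Monic irreducibles of degree 2 over GF(2): α^2 + α + 1.
None of them divide P (all give nonzero remainder).
Monic irreducibles of degree 3 over GF(2): α^3 + α + 1, α^3 + α^2 + 1.
None of them divide P (all give nonzero remainder).
No irreducible factor of degree ≤ 3 exists, so P is irreducible over GF(2).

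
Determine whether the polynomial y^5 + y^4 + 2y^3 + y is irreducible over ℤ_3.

Write g(y) = y^5 + y^4 + 2y^3 + y.
Check for roots in ℤ_3: g(0) = 0 → root; g(1) = 2; g(2) = 0 → root.
g(0) = 0, so (y) divides g(y); g is reducible.

No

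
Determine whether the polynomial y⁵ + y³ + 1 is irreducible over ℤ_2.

Yes

Write m(y) = y⁵ + y³ + 1.
Check for roots in ℤ_2: m(0) = 1; m(1) = 1.
No roots, so no linear factors.
Monic irreducibles of degree 2 over GF(2): y² + y + 1.
None of them divide m (all give nonzero remainder).
No irreducible factor of degree ≤ 2 exists, so m is irreducible over GF(2).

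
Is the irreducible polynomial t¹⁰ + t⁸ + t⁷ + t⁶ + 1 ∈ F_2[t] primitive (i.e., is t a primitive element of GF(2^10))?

No

Write f(t) = t¹⁰ + t⁸ + t⁷ + t⁶ + 1.
|GF(2^10)^×| = 2^10 − 1 = 1023. Prime factorization: 1023 = 3·11·31.
f is primitive ⇔ t has order 1023 in GF(2)[t]/(f), i.e. t^(1023/q) ≠ 1 for each prime q | 1023.
t^(341) mod f = 1
t^(93) mod f = t⁵ + t⁴ + 1.
t^(33) mod f = t⁹ + t⁷ + t⁶ + t³ + t² + t.
Since t^(341) = 1, the order of t divides 341 < 1023; not primitive.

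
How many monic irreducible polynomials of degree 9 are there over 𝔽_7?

4483696

Gauss's count: N_{7}(9) = (1/9) Σ_{d|9} μ(9/d)·7^d.
Divisors of 9: 1, 3, 9; μ(9/d) for each: 0, -1, 1.
Σ = − 7^3 + 7^9 = 40353264.
N = 40353264/9 = 4483696.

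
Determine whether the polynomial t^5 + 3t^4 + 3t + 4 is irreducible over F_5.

No

Write m(t) = t^5 + 3t^4 + 3t + 4.
Check for roots in F_5: m(0) = 4; m(1) = 1; m(2) = 0 → root; m(3) = 4; m(4) = 3.
m(2) = 0, so (t − 2) divides m(t); m is reducible.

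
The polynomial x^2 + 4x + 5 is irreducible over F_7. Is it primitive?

Yes

Write f(x) = x^2 + 4x + 5.
|GF(7^2)^×| = 7^2 − 1 = 48. Prime factorization: 48 = 2^4·3.
f is primitive ⇔ x has order 48 in GF(7)[x]/(f), i.e. x^(48/q) ≠ 1 for each prime q | 48.
x^(24) mod f = 6.
x^(16) mod f = 4.
None equal 1, so x has full order 48; f is primitive.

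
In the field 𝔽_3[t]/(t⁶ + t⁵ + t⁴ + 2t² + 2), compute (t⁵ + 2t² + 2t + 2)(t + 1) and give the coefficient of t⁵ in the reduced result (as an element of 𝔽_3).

0

Multiply in 𝔽_3[t]: (t⁵ + 2t² + 2t + 2)·(t + 1) = t⁶ + t⁵ + 2t³ + t² + t + 2.
Reduce using t⁶ ≡ 2t⁵ + 2t⁴ + t² + 1 (mod t⁶ + t⁵ + t⁴ + 2t² + 2).
Reduced: 2t⁴ + 2t³ + 2t² + t.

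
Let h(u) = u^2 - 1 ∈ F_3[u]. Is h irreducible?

No

Check for roots in F_3: h(0) = 2; h(1) = 0 → root; h(2) = 0 → root.
h(1) = 0, so (u − 1) divides h(u); h is reducible.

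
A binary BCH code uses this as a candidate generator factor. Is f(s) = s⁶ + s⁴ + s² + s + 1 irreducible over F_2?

Yes

Check for roots in F_2: f(0) = 1; f(1) = 1.
No roots, so no linear factors.
Monic irreducibles of degree 2 over GF(2): s² + s + 1.
None of them divide f (all give nonzero remainder).
Monic irreducibles of degree 3 over GF(2): s³ + s + 1, s³ + s² + 1.
None of them divide f (all give nonzero remainder).
No irreducible factor of degree ≤ 3 exists, so f is irreducible over GF(2).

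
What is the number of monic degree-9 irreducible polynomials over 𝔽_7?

4483696

The number of monic irreducibles of degree 9 over GF(7) is (1/9)·Σ_{d∣9} μ(9/d) 7^d.
Divisors of 9: 1, 3, 9; μ(9/d) for each: 0, -1, 1.
Σ = − 7^3 + 7^9 = 40353264.
N = 40353264/9 = 4483696.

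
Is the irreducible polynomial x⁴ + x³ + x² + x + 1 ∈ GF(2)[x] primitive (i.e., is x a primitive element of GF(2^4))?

Write f(x) = x⁴ + x³ + x² + x + 1.
|GF(2^4)^×| = 2^4 − 1 = 15. Prime factorization: 15 = 3·5.
f is primitive ⇔ x has order 15 in GF(2)[x]/(f), i.e. x^(15/q) ≠ 1 for each prime q | 15.
x^(5) mod f = 1
x^(3) mod f = x³.
Since x^(5) = 1, the order of x divides 5 < 15; not primitive.

No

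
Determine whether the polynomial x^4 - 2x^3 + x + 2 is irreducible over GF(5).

Write h(x) = x^4 - 2x^3 + x + 2.
Check for roots in GF(5): h(0) = 2; h(1) = 2; h(2) = 4; h(3) = 2; h(4) = 4.
No roots, so no linear factors.
Degree-2 irreducible divisors: test the 10 monic irreducibles of degree 2 over GF(5).
None of them divide h (all give nonzero remainder).
No irreducible factor of degree ≤ 2 exists, so h is irreducible over GF(5).

Yes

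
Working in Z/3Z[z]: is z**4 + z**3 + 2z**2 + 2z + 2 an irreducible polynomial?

Yes

Write m(z) = z**4 + z**3 + 2z**2 + 2z + 2.
Check for roots in Z/3Z: m(0) = 2; m(1) = 2; m(2) = 2.
No roots, so no linear factors.
Monic irreducibles of degree 2 over GF(3): z**2 + 1, z**2 + z + 2, z**2 + 2z + 2.
None of them divide m (all give nonzero remainder).
No irreducible factor of degree ≤ 2 exists, so m is irreducible over GF(3).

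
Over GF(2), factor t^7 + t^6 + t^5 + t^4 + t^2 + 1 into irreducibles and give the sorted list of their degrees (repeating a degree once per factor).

Write h(t) = t^7 + t^6 + t^5 + t^4 + t^2 + 1.
Roots in GF(2): h(0) = 1; h(1) = 0 → root.
Linear factors from roots: (t + 1).
Complete factorization: h(t) = (t + 1)^2·(t^2 + t + 1)·(t^3 + t + 1).
Factor degrees with multiplicity: 1 + 1 + 2 + 3 = 7.

1, 1, 2, 3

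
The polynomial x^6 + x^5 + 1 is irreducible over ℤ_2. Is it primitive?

Yes

Write f(x) = x^6 + x^5 + 1.
|GF(2^6)^×| = 2^6 − 1 = 63. Prime factorization: 63 = 3^2·7.
f is primitive ⇔ x has order 63 in GF(2)[x]/(f), i.e. x^(63/q) ≠ 1 for each prime q | 63.
x^(21) mod f = x^5 + x^4 + x^3 + 1.
x^(9) mod f = x^5 + x^3 + x^2 + x + 1.
None equal 1, so x has full order 63; f is primitive.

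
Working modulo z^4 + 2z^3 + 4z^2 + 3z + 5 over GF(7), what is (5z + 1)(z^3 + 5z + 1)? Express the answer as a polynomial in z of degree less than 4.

5z^3 + 5z^2 + 2z + 4

Multiply in GF(7)[z]: (5z + 1)·(z^3 + 5z + 1) = 5z^4 + z^3 + 4z^2 + 3z + 1.
Reduce using z^4 ≡ 5z^3 + 3z^2 + 4z + 2 (mod z^4 + 2z^3 + 4z^2 + 3z + 5).
Reduced: 5z^3 + 5z^2 + 2z + 4.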